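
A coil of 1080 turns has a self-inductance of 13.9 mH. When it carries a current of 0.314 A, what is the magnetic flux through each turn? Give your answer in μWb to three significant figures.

Φ_B ≈ 4.04 μWb

From L = NΦ_B/I, the flux per turn is Φ_B = LI/N.
Φ_B = (1.390×10^-2 H)(0.314 A)/1080 = 4.041×10^-6 Wb.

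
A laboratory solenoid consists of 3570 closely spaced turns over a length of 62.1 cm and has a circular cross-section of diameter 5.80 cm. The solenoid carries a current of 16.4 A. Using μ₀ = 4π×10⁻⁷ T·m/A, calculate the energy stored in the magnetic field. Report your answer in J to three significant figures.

U ≈ 9.16 J

A = π(d/2)² = π(2.900×10^-2 m)² = 2.642×10^-3 m².
L = μ₀N²A/ℓ = (4π×10⁻⁷)(3570)²(2.642×10^-3)/(0.621) = 6.814×10^-2 H.
U = ½LI² = ½(6.814×10^-2)(16.4)² = 9.163 J.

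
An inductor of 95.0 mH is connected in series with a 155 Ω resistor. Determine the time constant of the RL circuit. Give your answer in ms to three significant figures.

τ ≈ 0.613 ms

τ = L/R = (9.500×10^-2 H)/(155 Ω) = 6.129×10^-4 s.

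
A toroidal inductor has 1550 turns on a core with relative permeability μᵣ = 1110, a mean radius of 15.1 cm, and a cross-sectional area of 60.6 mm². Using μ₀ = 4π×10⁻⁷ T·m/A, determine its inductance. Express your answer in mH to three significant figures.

For a thin toroid, L = μ₀μᵣN²A/(2πR).
L = (4π×10⁻⁷)(1110)(1550)²(6.060×10^-5) / (2π×0.151 m) = 0.214 H.

L ≈ 214 mH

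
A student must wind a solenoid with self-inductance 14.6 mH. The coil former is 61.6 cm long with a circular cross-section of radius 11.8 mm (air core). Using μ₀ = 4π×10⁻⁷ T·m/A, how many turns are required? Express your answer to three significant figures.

A = πr² = π(1.180×10^-2 m)² = 4.374×10^-4 m².
From L = μ₀N²A/ℓ, N = √(Lℓ / (μ₀A)).
N = √[(1.460×10^-2)(0.616) / ((4π×10⁻⁷)×4.374×10^-4)] = √(1.636×10^7) ≈ 4044.9.

N ≈ 4040 turns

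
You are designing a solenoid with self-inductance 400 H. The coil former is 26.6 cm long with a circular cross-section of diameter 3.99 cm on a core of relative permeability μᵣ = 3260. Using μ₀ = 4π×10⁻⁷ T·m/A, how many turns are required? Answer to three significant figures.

N ≈ 4560 turns

A = π(d/2)² = π(1.995×10^-2 m)² = 1.250×10^-3 m².
From L = μ₀μᵣN²A/ℓ, N = √(Lℓ / (μ₀μᵣA)).
N = √[(400)(0.266) / ((4π×10⁻⁷)(3260)×1.250×10^-3)] = √(2.077×10^7) ≈ 4557.6.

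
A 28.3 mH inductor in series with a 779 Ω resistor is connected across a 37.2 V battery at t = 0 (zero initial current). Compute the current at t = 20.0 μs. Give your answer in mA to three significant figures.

τ = L/R = 2.830×10^-2/779 = 3.633×10^-5 s; final current I_∞ = ε/R = 37.2/779 = 4.775×10^-2 A.
I(t) = I_∞(1 − e^(−t/τ)) with t/τ = 0.551.
I = (4.775×10^-2)(1 − e^(−0.551)) = 2.022×10^-2 A.

I ≈ 20.2 mA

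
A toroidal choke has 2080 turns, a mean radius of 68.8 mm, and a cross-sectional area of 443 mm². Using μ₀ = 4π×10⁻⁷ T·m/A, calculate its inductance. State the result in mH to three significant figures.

L ≈ 5.57 mH

For a thin toroid, L = μ₀N²A/(2πR).
L = (4π×10⁻⁷)(2080)²(4.430×10^-4) / (2π×6.880×10^-2 m) = 5.571×10^-3 H.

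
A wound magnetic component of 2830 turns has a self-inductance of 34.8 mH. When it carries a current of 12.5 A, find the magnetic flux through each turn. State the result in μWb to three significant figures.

From L = NΦ_B/I, the flux per turn is Φ_B = LI/N.
Φ_B = (3.480×10^-2 H)(12.5 A)/2830 = 1.537×10^-4 Wb.

Φ_B ≈ 154 μWb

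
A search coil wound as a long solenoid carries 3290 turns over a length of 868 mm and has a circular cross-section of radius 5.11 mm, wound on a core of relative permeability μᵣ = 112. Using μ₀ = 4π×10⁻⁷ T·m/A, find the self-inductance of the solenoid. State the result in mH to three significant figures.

L ≈ 144 mH

A = πr² = π(5.110×10^-3 m)² = 8.203×10^-5 m².
For a long solenoid, L = μ₀μᵣN²A/ℓ.
L = (4π×10⁻⁷)(112)(3290)²(8.203×10^-5)/(0.868 m) = 0.144 H.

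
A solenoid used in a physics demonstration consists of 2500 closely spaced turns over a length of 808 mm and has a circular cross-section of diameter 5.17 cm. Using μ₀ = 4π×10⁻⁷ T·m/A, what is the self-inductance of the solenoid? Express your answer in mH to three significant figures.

L ≈ 20.4 mH

A = π(d/2)² = π(2.585×10^-2 m)² = 2.099×10^-3 m².
For a long solenoid, L = μ₀N²A/ℓ.
L = (4π×10⁻⁷)(2500)²(2.099×10^-3)/(0.808 m) = 2.041×10^-2 H.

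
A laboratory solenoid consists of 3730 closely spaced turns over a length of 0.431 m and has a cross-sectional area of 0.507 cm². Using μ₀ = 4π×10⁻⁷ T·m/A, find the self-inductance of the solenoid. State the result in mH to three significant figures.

L ≈ 2.06 mH

A = 0.507 cm² = 5.070×10^-5 m².
For a long solenoid, L = μ₀N²A/ℓ.
L = (4π×10⁻⁷)(3730)²(5.070×10^-5)/(0.431 m) = 2.057×10^-3 H.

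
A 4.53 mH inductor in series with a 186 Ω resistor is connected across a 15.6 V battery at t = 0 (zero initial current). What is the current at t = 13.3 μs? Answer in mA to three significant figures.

I ≈ 35.3 mA

τ = L/R = 4.530×10^-3/186 = 2.435×10^-5 s; final current I_∞ = ε/R = 15.6/186 = 8.387×10^-2 A.
I(t) = I_∞(1 − e^(−t/τ)) with t/τ = 0.546.
I = (8.387×10^-2)(1 − e^(−0.546)) = 3.529×10^-2 A.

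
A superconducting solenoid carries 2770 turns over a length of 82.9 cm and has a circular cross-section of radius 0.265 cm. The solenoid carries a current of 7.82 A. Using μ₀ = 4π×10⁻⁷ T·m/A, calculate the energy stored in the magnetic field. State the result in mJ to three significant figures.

U ≈ 7.85 mJ

A = πr² = π(2.650×10^-3 m)² = 2.206×10^-5 m².
L = μ₀N²A/ℓ = (4π×10⁻⁷)(2770)²(2.206×10^-5)/(0.829) = 2.566×10^-4 H.
U = ½LI² = ½(2.566×10^-4)(7.82)² = 7.846×10^-3 J.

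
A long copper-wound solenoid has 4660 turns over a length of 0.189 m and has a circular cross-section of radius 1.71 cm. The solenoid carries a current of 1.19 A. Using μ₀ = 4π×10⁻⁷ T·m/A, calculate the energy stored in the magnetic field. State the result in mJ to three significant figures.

U ≈ 93.9 mJ

A = πr² = π(1.710×10^-2 m)² = 9.186×10^-4 m².
L = μ₀N²A/ℓ = (4π×10⁻⁷)(4660)²(9.186×10^-4)/(0.189) = 0.1326 H.
U = ½LI² = ½(0.1326)(1.19)² = 9.391×10^-2 J.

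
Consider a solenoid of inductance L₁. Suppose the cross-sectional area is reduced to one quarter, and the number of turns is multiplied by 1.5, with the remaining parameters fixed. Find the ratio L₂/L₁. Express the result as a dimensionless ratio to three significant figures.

L₂/L₁ = 0.563

For a solenoid, L ∝ μᵣN²A/ℓ.
L₂/L₁ = (0.25) × (1.5)^2 = 0.563.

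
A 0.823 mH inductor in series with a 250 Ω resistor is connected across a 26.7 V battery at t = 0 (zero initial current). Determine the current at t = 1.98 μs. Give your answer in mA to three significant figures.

I ≈ 48.3 mA

τ = L/R = 8.230×10^-4/250 = 3.292×10^-6 s; final current I_∞ = ε/R = 26.7/250 = 0.1068 A.
I(t) = I_∞(1 − e^(−t/τ)) with t/τ = 0.601.
I = (0.1068)(1 − e^(−0.601)) = 4.827×10^-2 A.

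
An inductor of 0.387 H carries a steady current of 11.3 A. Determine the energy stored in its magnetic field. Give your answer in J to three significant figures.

Stored magnetic energy: U = ½LI².
U = ½(0.387 H)(11.3 A)² = 24.71 J.

U ≈ 24.7 J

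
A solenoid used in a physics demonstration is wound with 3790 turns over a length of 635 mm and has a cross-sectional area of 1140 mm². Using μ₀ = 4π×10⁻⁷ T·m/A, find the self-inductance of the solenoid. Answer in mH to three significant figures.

A = 1140 mm² = 1.140×10^-3 m².
For a long solenoid, L = μ₀N²A/ℓ.
L = (4π×10⁻⁷)(3790)²(1.140×10^-3)/(0.635 m) = 3.241×10^-2 H.

L ≈ 32.4 mH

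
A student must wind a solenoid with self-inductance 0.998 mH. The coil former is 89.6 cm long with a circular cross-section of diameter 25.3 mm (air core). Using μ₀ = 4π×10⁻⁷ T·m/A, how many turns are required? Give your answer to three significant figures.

N ≈ 1190 turns

A = π(d/2)² = π(1.265×10^-2 m)² = 5.027×10^-4 m².
From L = μ₀N²A/ℓ, N = √(Lℓ / (μ₀A)).
N = √[(9.980×10^-4)(0.896) / ((4π×10⁻⁷)×5.027×10^-4)] = √(1.415×10^6) ≈ 1189.7.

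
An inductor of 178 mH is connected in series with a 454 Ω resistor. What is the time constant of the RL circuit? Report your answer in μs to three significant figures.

τ ≈ 392 μs

τ = L/R = (0.178 H)/(454 Ω) = 3.921×10^-4 s.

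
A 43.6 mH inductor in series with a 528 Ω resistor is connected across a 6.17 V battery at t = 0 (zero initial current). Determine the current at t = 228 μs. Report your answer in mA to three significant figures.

I ≈ 10.9 mA

τ = L/R = 4.360×10^-2/528 = 8.258×10^-5 s; final current I_∞ = ε/R = 6.17/528 = 1.169×10^-2 A.
I(t) = I_∞(1 − e^(−t/τ)) with t/τ = 2.761.
I = (1.169×10^-2)(1 − e^(−2.761)) = 1.0947×10^-2 A.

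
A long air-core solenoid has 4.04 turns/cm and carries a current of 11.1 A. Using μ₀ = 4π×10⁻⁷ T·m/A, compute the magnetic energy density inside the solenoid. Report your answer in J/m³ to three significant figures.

B = μ₀nI = (4π×10⁻⁷)(404)(11.1) = 5.635×10^-3 T.
u = B²/(2μ₀) = (5.635×10^-3)²/(2×4π×10⁻⁷) = 12.64 J/m³.

u ≈ 12.6 J/m³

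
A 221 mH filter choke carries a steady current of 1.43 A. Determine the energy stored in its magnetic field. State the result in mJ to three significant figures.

U ≈ 226 mJ

Stored magnetic energy: U = ½LI².
U = ½(0.221 H)(1.43 A)² = 0.226 J.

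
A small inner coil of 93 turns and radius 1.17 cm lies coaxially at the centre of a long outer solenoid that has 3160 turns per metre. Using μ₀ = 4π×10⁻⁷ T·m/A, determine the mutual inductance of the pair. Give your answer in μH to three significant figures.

M ≈ 159 μH

The outer solenoid produces a uniform field B₁ = μ₀n₁I₁ across the inner coil,
so the flux linkage is N₂Φ = N₂B₁A₂ = μ₀n₁N₂A₂·I₁, giving M = μ₀n₁N₂A₂.
A₂ = πr² = π(1.170×10^-2 m)² = 4.301×10^-4 m².
M = (4π×10⁻⁷)(3160)(93)(4.301×10^-4) = 1.588×10^-4 H.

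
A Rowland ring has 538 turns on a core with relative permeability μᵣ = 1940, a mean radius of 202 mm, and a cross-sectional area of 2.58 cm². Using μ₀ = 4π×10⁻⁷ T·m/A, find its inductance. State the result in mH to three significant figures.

L ≈ 143 mH

For a thin toroid, L = μ₀μᵣN²A/(2πR).
L = (4π×10⁻⁷)(1940)(538)²(2.580×10^-4) / (2π×0.202 m) = 0.1434 H.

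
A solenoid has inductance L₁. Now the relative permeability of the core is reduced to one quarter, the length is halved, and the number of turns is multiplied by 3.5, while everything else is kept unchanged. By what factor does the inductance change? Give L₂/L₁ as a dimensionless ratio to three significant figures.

For a solenoid, L ∝ μᵣN²A/ℓ.
L₂/L₁ = (0.25) × (0.5)^-1 × (3.5)^2 = 6.13.

L₂/L₁ = 6.13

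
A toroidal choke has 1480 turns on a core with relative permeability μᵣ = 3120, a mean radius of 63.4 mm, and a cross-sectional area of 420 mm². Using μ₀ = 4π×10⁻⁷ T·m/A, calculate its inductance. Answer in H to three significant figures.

L ≈ 9.05 H

For a thin toroid, L = μ₀μᵣN²A/(2πR).
L = (4π×10⁻⁷)(3120)(1480)²(4.200×10^-4) / (2π×6.340×10^-2 m) = 9.0546 H.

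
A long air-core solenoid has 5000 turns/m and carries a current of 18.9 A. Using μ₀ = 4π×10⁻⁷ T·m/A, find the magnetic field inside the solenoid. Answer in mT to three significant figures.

Inside a long solenoid, B = μ₀nI.
B = (4π×10⁻⁷)(5.000×10^3 m⁻¹)(18.9 A) = 0.1188 T.

B ≈ 119 mT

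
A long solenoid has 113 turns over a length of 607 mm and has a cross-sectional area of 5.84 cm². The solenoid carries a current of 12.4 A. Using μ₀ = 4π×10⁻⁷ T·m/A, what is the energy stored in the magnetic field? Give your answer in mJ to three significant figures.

A = 5.84 cm² = 5.840×10^-4 m².
L = μ₀N²A/ℓ = (4π×10⁻⁷)(113)²(5.840×10^-4)/(0.607) = 1.544×10^-5 H.
U = ½LI² = ½(1.544×10^-5)(12.4)² = 1.187×10^-3 J.

U ≈ 1.19 mJ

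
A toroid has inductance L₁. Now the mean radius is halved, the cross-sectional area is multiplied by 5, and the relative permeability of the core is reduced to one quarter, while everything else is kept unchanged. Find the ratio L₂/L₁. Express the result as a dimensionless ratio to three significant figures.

For a toroid, L ∝ μᵣN²A/R.
L₂/L₁ = (0.5)^-1 × (5) × (0.25) = 2.50.

L₂/L₁ = 2.50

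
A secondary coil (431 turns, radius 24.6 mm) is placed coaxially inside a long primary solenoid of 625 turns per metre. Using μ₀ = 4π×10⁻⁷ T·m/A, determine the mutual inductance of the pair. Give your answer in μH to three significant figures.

M ≈ 644 μH

The outer solenoid produces a uniform field B₁ = μ₀n₁I₁ across the inner coil,
so the flux linkage is N₂Φ = N₂B₁A₂ = μ₀n₁N₂A₂·I₁, giving M = μ₀n₁N₂A₂.
A₂ = πr² = π(2.460×10^-2 m)² = 1.901×10^-3 m².
M = (4π×10⁻⁷)(625)(431)(1.901×10^-3) = 6.436×10^-4 H.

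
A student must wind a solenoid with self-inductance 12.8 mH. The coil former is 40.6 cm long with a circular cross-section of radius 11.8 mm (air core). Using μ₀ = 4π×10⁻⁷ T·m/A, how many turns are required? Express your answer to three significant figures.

N ≈ 3070 turns

A = πr² = π(1.180×10^-2 m)² = 4.374×10^-4 m².
From L = μ₀N²A/ℓ, N = √(Lℓ / (μ₀A)).
N = √[(1.280×10^-2)(0.406) / ((4π×10⁻⁷)×4.374×10^-4)] = √(9.454×10^6) ≈ 3074.7.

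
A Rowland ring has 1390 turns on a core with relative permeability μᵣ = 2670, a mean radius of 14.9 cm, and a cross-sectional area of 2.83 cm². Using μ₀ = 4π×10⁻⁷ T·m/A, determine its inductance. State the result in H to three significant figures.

L ≈ 1.96 H

For a thin toroid, L = μ₀μᵣN²A/(2πR).
L = (4π×10⁻⁷)(2670)(1390)²(2.830×10^-4) / (2π×0.149 m) = 1.96 H.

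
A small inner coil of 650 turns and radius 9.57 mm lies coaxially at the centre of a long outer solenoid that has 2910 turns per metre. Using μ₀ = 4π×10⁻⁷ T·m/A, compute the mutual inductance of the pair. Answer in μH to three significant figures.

M ≈ 684 μH

The outer solenoid produces a uniform field B₁ = μ₀n₁I₁ across the inner coil,
so the flux linkage is N₂Φ = N₂B₁A₂ = μ₀n₁N₂A₂·I₁, giving M = μ₀n₁N₂A₂.
A₂ = πr² = π(9.570×10^-3 m)² = 2.877×10^-4 m².
M = (4π×10⁻⁷)(2910)(650)(2.877×10^-4) = 6.839×10^-4 H.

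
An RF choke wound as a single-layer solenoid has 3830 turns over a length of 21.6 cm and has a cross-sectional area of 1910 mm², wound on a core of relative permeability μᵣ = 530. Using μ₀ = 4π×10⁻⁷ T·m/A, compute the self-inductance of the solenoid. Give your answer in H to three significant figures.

L ≈ 86.4 H

A = 1910 mm² = 1.910×10^-3 m².
For a long solenoid, L = μ₀μᵣN²A/ℓ.
L = (4π×10⁻⁷)(530)(3830)²(1.910×10^-3)/(0.216 m) = 86.39 H.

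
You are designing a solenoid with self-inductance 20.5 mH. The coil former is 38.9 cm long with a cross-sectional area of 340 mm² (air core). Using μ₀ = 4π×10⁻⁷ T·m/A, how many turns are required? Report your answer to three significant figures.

A = 340 mm² = 3.400×10^-4 m².
From L = μ₀N²A/ℓ, N = √(Lℓ / (μ₀A)).
N = √[(2.050×10^-2)(0.389) / ((4π×10⁻⁷)×3.400×10^-4)] = √(1.866×10^7) ≈ 4320.2.

N ≈ 4320 turns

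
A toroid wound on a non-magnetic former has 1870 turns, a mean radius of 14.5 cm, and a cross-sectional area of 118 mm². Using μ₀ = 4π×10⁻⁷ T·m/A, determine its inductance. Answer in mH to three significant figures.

L ≈ 0.569 mH

For a thin toroid, L = μ₀N²A/(2πR).
L = (4π×10⁻⁷)(1870)²(1.180×10^-4) / (2π×0.145 m) = 5.692×10^-4 H.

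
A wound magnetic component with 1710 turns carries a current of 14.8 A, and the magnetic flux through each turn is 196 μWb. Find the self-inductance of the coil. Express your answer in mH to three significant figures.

L ≈ 22.6 mH

Self-inductance is defined by L = NΦ_B/I (flux linkage over current).
L = (1710)(1.960×10^-4 Wb)/(14.8 A) = 2.2646×10^-2 H.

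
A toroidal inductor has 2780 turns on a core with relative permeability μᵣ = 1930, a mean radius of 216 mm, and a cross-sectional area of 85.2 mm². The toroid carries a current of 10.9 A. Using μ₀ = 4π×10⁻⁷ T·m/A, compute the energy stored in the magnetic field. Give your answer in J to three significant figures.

L = μ₀μᵣN²A/(2πR) = (4π×10⁻⁷)(1930)(2780)²(8.520×10^-5)/(2π×0.216) = 1.177 H.
U = ½LI² = ½(1.177)(10.9)² = 69.9 J.

U ≈ 69.9 J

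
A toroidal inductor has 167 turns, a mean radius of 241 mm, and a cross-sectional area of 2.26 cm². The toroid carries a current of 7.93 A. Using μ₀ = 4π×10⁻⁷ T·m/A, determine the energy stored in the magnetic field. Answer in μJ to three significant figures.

L = μ₀N²A/(2πR) = (4π×10⁻⁷)(167)²(2.260×10^-4)/(2π×0.241) = 5.231×10^-6 H.
U = ½LI² = ½(5.231×10^-6)(7.93)² = 1.6446×10^-4 J.

U ≈ 164 μJ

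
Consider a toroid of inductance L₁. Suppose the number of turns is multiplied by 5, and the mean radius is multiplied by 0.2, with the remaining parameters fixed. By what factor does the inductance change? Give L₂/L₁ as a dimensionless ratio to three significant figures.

For a toroid, L ∝ μᵣN²A/R.
L₂/L₁ = (5)^2 × (0.2)^-1 = 125.

L₂/L₁ = 125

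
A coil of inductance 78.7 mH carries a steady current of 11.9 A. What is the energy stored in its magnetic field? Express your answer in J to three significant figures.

Stored magnetic energy: U = ½LI².
U = ½(7.870×10^-2 H)(11.9 A)² = 5.572 J.

U ≈ 5.57 J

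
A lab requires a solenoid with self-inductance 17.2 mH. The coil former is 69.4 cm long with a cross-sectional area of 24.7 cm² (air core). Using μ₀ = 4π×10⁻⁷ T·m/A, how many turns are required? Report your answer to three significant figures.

A = 24.7 cm² = 2.470×10^-3 m².
From L = μ₀N²A/ℓ, N = √(Lℓ / (μ₀A)).
N = √[(1.720×10^-2)(0.694) / ((4π×10⁻⁷)×2.470×10^-3)] = √(3.846×10^6) ≈ 1961.1.

N ≈ 1960 turns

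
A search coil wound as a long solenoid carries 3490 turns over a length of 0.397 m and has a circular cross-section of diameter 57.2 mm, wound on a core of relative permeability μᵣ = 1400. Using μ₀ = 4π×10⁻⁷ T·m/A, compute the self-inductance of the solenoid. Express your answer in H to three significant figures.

A = π(d/2)² = π(2.860×10^-2 m)² = 2.570×10^-3 m².
For a long solenoid, L = μ₀μᵣN²A/ℓ.
L = (4π×10⁻⁷)(1400)(3490)²(2.570×10^-3)/(0.397 m) = 138.7 H.

L ≈ 139 H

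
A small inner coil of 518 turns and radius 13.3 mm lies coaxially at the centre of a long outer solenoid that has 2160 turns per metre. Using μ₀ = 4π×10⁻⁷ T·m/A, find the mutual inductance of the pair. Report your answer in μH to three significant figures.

The outer solenoid produces a uniform field B₁ = μ₀n₁I₁ across the inner coil,
so the flux linkage is N₂Φ = N₂B₁A₂ = μ₀n₁N₂A₂·I₁, giving M = μ₀n₁N₂A₂.
A₂ = πr² = π(1.330×10^-2 m)² = 5.557×10^-4 m².
M = (4π×10⁻⁷)(2160)(518)(5.557×10^-4) = 7.814×10^-4 H.

M ≈ 781 μH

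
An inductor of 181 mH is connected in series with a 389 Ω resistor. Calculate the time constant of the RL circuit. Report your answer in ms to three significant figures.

τ ≈ 0.465 ms

τ = L/R = (0.181 H)/(389 Ω) = 4.653×10^-4 s.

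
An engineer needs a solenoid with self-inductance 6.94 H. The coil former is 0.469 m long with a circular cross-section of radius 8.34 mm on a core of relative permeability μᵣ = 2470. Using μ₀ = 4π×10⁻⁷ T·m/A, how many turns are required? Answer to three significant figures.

N ≈ 2190 turns

A = πr² = π(8.340×10^-3 m)² = 2.185×10^-4 m².
From L = μ₀μᵣN²A/ℓ, N = √(Lℓ / (μ₀μᵣA)).
N = √[(6.94)(0.469) / ((4π×10⁻⁷)(2470)×2.185×10^-4)] = √(4.799×10^6) ≈ 2190.6.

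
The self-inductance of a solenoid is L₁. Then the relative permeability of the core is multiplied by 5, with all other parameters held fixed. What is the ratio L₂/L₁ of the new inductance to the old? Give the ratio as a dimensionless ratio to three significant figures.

L₂/L₁ = 5.00

For a solenoid, L ∝ μᵣN²A/ℓ.
L₂/L₁ = (5) = 5.00.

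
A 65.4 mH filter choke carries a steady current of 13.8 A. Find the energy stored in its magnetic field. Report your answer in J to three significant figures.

Stored magnetic energy: U = ½LI².
U = ½(6.540×10^-2 H)(13.8 A)² = 6.227 J.

U ≈ 6.23 J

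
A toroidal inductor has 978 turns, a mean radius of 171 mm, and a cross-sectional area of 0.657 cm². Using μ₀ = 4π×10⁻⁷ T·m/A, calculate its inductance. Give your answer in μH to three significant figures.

L ≈ 73.5 μH

For a thin toroid, L = μ₀N²A/(2πR).
L = (4π×10⁻⁷)(978)²(6.570×10^-5) / (2π×0.171 m) = 7.350×10^-5 H.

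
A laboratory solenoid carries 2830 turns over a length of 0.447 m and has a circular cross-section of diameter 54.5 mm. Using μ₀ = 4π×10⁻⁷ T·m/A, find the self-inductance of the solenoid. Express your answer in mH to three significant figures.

A = π(d/2)² = π(2.725×10^-2 m)² = 2.333×10^-3 m².
For a long solenoid, L = μ₀N²A/ℓ.
L = (4π×10⁻⁷)(2830)²(2.333×10^-3)/(0.447 m) = 5.252×10^-2 H.

L ≈ 52.5 mH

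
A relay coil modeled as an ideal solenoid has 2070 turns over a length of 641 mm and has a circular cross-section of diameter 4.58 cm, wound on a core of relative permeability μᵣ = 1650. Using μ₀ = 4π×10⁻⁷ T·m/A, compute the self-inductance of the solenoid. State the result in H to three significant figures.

A = π(d/2)² = π(2.290×10^-2 m)² = 1.647×10^-3 m².
For a long solenoid, L = μ₀μᵣN²A/ℓ.
L = (4π×10⁻⁷)(1650)(2070)²(1.647×10^-3)/(0.641 m) = 22.83 H.

L ≈ 22.8 H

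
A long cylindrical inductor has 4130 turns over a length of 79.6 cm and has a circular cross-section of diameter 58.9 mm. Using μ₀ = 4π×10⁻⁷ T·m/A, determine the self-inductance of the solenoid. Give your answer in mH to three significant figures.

A = π(d/2)² = π(2.945×10^-2 m)² = 2.7247×10^-3 m².
For a long solenoid, L = μ₀N²A/ℓ.
L = (4π×10⁻⁷)(4130)²(2.7247×10^-3)/(0.796 m) = 7.337×10^-2 H.

L ≈ 73.4 mH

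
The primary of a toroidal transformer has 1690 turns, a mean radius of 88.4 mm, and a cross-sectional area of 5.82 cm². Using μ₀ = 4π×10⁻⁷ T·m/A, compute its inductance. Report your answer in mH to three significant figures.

For a thin toroid, L = μ₀N²A/(2πR).
L = (4π×10⁻⁷)(1690)²(5.820×10^-4) / (2π×8.840×10^-2 m) = 3.761×10^-3 H.

L ≈ 3.76 mH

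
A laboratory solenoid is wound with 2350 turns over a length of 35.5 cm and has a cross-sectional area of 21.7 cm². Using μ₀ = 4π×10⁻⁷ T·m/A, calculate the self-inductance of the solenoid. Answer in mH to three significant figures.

A = 21.7 cm² = 2.170×10^-3 m².
For a long solenoid, L = μ₀N²A/ℓ.
L = (4π×10⁻⁷)(2350)²(2.170×10^-3)/(0.355 m) = 4.242×10^-2 H.

L ≈ 42.4 mH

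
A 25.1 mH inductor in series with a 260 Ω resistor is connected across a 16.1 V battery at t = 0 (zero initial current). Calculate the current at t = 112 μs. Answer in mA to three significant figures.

τ = L/R = 2.510×10^-2/260 = 9.654×10^-5 s; final current I_∞ = ε/R = 16.1/260 = 6.192×10^-2 A.
I(t) = I_∞(1 − e^(−t/τ)) with t/τ = 1.160.
I = (6.192×10^-2)(1 − e^(−1.160)) = 4.251×10^-2 A.

I ≈ 42.5 mA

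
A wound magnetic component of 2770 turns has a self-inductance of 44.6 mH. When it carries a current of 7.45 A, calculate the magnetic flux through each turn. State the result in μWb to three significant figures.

From L = NΦ_B/I, the flux per turn is Φ_B = LI/N.
Φ_B = (4.460×10^-2 H)(7.45 A)/2770 = 1.200×10^-4 Wb.

Φ_B ≈ 120 μWb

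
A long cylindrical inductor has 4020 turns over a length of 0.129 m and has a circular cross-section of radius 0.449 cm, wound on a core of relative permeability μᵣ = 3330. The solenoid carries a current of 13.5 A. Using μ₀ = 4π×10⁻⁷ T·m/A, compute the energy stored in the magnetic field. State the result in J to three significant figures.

U ≈ 3030 J

A = πr² = π(4.490×10^-3 m)² = 6.333×10^-5 m².
L = μ₀μᵣN²A/ℓ = (4π×10⁻⁷)(3330)(4020)²(6.333×10^-5)/(0.129) = 33.2 H.
U = ½LI² = ½(33.2)(13.5)² = 3.025×10^3 J.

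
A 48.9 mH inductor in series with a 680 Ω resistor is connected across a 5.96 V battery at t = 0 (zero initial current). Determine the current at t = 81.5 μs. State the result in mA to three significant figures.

τ = L/R = 4.890×10^-2/680 = 7.191×10^-5 s; final current I_∞ = ε/R = 5.96/680 = 8.7647×10^-3 A.
I(t) = I_∞(1 − e^(−t/τ)) with t/τ = 1.133.
I = (8.7647×10^-3)(1 − e^(−1.133)) = 5.943×10^-3 A.

I ≈ 5.94 mA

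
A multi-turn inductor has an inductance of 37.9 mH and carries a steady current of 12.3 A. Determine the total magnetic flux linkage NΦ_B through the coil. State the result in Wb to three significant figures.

NΦ_B ≈ 0.466 Wb

From L = NΦ_B/I, the flux linkage is NΦ_B = LI.
NΦ_B = (3.790×10^-2 H)(12.3 A) = 0.4662 Wb.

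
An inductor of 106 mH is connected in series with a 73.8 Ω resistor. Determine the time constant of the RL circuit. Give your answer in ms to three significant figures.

τ = L/R = (0.106 H)/(73.8 Ω) = 1.436×10^-3 s.

τ ≈ 1.44 ms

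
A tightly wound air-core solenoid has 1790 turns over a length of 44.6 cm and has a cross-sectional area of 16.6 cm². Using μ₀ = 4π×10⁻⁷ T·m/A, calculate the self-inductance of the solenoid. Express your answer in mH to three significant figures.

A = 16.6 cm² = 1.660×10^-3 m².
For a long solenoid, L = μ₀N²A/ℓ.
L = (4π×10⁻⁷)(1790)²(1.660×10^-3)/(0.446 m) = 1.499×10^-2 H.

L ≈ 15.0 mH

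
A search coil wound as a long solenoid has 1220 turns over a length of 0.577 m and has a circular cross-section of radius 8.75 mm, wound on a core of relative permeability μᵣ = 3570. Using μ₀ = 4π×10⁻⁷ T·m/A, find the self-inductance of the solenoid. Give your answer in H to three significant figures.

A = πr² = π(8.750×10^-3 m)² = 2.405×10^-4 m².
For a long solenoid, L = μ₀μᵣN²A/ℓ.
L = (4π×10⁻⁷)(3570)(1220)²(2.405×10^-4)/(0.577 m) = 2.783 H.

L ≈ 2.78 H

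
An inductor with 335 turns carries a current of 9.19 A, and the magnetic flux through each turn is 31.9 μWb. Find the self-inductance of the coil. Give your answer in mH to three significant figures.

Self-inductance is defined by L = NΦ_B/I (flux linkage over current).
L = (335)(3.190×10^-5 Wb)/(9.19 A) = 1.163×10^-3 H.

L ≈ 1.16 mH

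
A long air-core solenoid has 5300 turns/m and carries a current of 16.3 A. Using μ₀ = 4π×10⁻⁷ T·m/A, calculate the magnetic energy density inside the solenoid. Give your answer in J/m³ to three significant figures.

B = μ₀nI = (4π×10⁻⁷)(5.300×10^3)(16.3) = 0.1086 T.
u = B²/(2μ₀) = (0.1086)²/(2×4π×10⁻⁷) = 4.689×10^3 J/m³.

u ≈ 4690 J/m³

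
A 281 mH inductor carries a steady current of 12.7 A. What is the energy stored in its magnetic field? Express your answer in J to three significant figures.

Stored magnetic energy: U = ½LI².
U = ½(0.281 H)(12.7 A)² = 22.66 J.

U ≈ 22.7 J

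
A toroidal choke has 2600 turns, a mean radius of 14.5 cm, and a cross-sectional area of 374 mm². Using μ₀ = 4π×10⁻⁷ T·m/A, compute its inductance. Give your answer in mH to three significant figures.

For a thin toroid, L = μ₀N²A/(2πR).
L = (4π×10⁻⁷)(2600)²(3.740×10^-4) / (2π×0.145 m) = 3.487×10^-3 H.

L ≈ 3.49 mH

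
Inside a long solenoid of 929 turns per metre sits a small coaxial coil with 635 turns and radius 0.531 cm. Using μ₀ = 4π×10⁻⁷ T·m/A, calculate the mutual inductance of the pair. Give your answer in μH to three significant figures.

The outer solenoid produces a uniform field B₁ = μ₀n₁I₁ across the inner coil,
so the flux linkage is N₂Φ = N₂B₁A₂ = μ₀n₁N₂A₂·I₁, giving M = μ₀n₁N₂A₂.
A₂ = πr² = π(5.310×10^-3 m)² = 8.858×10^-5 m².
M = (4π×10⁻⁷)(929)(635)(8.858×10^-5) = 6.567×10^-5 H.

M ≈ 65.7 μH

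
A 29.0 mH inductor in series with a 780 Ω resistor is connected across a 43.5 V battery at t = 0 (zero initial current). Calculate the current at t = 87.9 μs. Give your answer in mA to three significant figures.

τ = L/R = 2.900×10^-2/780 = 3.718×10^-5 s; final current I_∞ = ε/R = 43.5/780 = 5.577×10^-2 A.
I(t) = I_∞(1 − e^(−t/τ)) with t/τ = 2.364.
I = (5.577×10^-2)(1 − e^(−2.364)) = 5.053×10^-2 A.

I ≈ 50.5 mA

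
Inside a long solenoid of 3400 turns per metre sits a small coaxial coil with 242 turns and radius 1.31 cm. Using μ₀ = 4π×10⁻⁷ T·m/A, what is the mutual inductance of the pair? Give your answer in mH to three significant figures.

M ≈ 0.557 mH

The outer solenoid produces a uniform field B₁ = μ₀n₁I₁ across the inner coil,
so the flux linkage is N₂Φ = N₂B₁A₂ = μ₀n₁N₂A₂·I₁, giving M = μ₀n₁N₂A₂.
A₂ = πr² = π(1.310×10^-2 m)² = 5.391×10^-4 m².
M = (4π×10⁻⁷)(3400)(242)(5.391×10^-4) = 5.574×10^-4 H.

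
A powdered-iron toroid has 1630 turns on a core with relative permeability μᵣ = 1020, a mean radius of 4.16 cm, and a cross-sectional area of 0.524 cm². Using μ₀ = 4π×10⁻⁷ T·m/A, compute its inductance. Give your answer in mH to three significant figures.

For a thin toroid, L = μ₀μᵣN²A/(2πR).
L = (4π×10⁻⁷)(1020)(1630)²(5.240×10^-5) / (2π×4.160×10^-2 m) = 0.6827 H.

L ≈ 683 mH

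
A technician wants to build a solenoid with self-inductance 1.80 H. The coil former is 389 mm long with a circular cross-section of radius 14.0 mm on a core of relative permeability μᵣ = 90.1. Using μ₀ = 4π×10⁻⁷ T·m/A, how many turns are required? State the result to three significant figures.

A = πr² = π(1.400×10^-2 m)² = 6.158×10^-4 m².
From L = μ₀μᵣN²A/ℓ, N = √(Lℓ / (μ₀μᵣA)).
N = √[(1.8)(0.389) / ((4π×10⁻⁷)(90.1)×6.158×10^-4)] = √(1.004×10^7) ≈ 3169.1.

N ≈ 3170 turns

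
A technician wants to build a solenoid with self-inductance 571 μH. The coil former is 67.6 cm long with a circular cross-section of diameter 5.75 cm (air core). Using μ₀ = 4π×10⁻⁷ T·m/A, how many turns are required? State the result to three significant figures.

N ≈ 344 turns

A = π(d/2)² = π(2.875×10^-2 m)² = 2.597×10^-3 m².
From L = μ₀N²A/ℓ, N = √(Lℓ / (μ₀A)).
N = √[(5.710×10^-4)(0.676) / ((4π×10⁻⁷)×2.597×10^-3)] = √(1.183×10^5) ≈ 343.9.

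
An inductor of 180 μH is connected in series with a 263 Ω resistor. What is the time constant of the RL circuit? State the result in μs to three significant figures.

τ ≈ 0.684 μs

τ = L/R = (1.800×10^-4 H)/(263 Ω) = 6.844×10^-7 s.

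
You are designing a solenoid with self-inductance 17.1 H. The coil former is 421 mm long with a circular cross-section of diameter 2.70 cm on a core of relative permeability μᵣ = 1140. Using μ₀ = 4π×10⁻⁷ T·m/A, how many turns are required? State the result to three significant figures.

N ≈ 2960 turns

A = π(d/2)² = π(1.350×10^-2 m)² = 5.726×10^-4 m².
From L = μ₀μᵣN²A/ℓ, N = √(Lℓ / (μ₀μᵣA)).
N = √[(17.1)(0.421) / ((4π×10⁻⁷)(1140)×5.726×10^-4)] = √(8.777×10^6) ≈ 2962.6.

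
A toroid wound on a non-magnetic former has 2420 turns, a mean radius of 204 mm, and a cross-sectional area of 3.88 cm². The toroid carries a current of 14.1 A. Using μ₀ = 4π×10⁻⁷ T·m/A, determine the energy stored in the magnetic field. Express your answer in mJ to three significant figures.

L = μ₀N²A/(2πR) = (4π×10⁻⁷)(2420)²(3.880×10^-4)/(2π×0.204) = 2.228×10^-3 H.
U = ½LI² = ½(2.228×10^-3)(14.1)² = 0.2214 J.

U ≈ 221 mJ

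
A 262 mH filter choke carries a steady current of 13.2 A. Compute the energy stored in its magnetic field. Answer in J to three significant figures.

Stored magnetic energy: U = ½LI².
U = ½(0.262 H)(13.2 A)² = 22.83 J.

U ≈ 22.8 J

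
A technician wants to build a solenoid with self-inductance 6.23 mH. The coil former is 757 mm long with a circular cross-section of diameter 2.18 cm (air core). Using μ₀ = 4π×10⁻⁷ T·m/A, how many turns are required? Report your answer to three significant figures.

A = π(d/2)² = π(1.090×10^-2 m)² = 3.733×10^-4 m².
From L = μ₀N²A/ℓ, N = √(Lℓ / (μ₀A)).
N = √[(6.230×10^-3)(0.757) / ((4π×10⁻⁷)×3.733×10^-4)] = √(1.005×10^7) ≈ 3170.9.

N ≈ 3170 turns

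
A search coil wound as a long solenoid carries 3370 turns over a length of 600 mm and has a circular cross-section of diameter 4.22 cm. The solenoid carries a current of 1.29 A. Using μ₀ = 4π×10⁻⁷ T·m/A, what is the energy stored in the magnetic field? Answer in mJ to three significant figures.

A = π(d/2)² = π(2.110×10^-2 m)² = 1.399×10^-3 m².
L = μ₀N²A/ℓ = (4π×10⁻⁷)(3370)²(1.399×10^-3)/(0.6) = 3.327×10^-2 H.
U = ½LI² = ½(3.327×10^-2)(1.29)² = 2.768×10^-2 J.

U ≈ 27.7 mJ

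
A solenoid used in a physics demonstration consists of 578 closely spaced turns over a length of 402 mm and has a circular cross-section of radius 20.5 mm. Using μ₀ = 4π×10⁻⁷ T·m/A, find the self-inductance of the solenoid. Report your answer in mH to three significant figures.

L ≈ 1.38 mH

A = πr² = π(2.050×10^-2 m)² = 1.320×10^-3 m².
For a long solenoid, L = μ₀N²A/ℓ.
L = (4π×10⁻⁷)(578)²(1.320×10^-3)/(0.402 m) = 1.379×10^-3 H.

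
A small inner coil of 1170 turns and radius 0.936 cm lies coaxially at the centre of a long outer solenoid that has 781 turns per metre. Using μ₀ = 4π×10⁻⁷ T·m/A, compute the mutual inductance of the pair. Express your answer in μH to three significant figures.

The outer solenoid produces a uniform field B₁ = μ₀n₁I₁ across the inner coil,
so the flux linkage is N₂Φ = N₂B₁A₂ = μ₀n₁N₂A₂·I₁, giving M = μ₀n₁N₂A₂.
A₂ = πr² = π(9.360×10^-3 m)² = 2.752×10^-4 m².
M = (4π×10⁻⁷)(781)(1170)(2.752×10^-4) = 3.160×10^-4 H.

M ≈ 316 μH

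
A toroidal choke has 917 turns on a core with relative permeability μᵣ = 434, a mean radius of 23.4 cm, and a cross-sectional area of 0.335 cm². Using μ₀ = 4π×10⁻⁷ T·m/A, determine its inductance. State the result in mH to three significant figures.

L ≈ 10.4 mH

For a thin toroid, L = μ₀μᵣN²A/(2πR).
L = (4π×10⁻⁷)(434)(917)²(3.350×10^-5) / (2π×0.234 m) = 1.0449×10^-2 H.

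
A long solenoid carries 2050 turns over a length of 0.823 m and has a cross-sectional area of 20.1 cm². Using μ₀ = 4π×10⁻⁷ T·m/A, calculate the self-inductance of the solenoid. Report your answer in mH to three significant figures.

A = 20.1 cm² = 2.010×10^-3 m².
For a long solenoid, L = μ₀N²A/ℓ.
L = (4π×10⁻⁷)(2050)²(2.010×10^-3)/(0.823 m) = 1.290×10^-2 H.

L ≈ 12.9 mH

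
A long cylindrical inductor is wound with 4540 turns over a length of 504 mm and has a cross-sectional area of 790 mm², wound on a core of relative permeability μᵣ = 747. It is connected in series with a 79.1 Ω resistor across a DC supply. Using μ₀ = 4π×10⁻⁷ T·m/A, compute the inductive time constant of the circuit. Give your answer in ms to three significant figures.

A = 790 mm² = 7.900×10^-4 m².
L = μ₀μᵣN²A/ℓ = (4π×10⁻⁷)(747)(4540)²(7.900×10^-4)/(0.504) = 30.33 H.
τ = L/R = (30.33)/(79.1) = 0.3834 s.

τ ≈ 383 ms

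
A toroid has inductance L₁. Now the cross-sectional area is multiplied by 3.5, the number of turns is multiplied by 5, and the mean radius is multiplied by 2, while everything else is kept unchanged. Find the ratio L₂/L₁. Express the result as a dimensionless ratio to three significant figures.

L₂/L₁ = 43.8

For a toroid, L ∝ μᵣN²A/R.
L₂/L₁ = (3.5) × (5)^2 × (2)^-1 = 43.8.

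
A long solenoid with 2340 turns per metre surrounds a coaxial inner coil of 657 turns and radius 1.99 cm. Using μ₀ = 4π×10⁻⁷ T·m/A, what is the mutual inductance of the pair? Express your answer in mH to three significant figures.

The outer solenoid produces a uniform field B₁ = μ₀n₁I₁ across the inner coil,
so the flux linkage is N₂Φ = N₂B₁A₂ = μ₀n₁N₂A₂·I₁, giving M = μ₀n₁N₂A₂.
A₂ = πr² = π(1.990×10^-2 m)² = 1.244×10^-3 m².
M = (4π×10⁻⁷)(2340)(657)(1.244×10^-3) = 2.404×10^-3 H.

M ≈ 2.40 mH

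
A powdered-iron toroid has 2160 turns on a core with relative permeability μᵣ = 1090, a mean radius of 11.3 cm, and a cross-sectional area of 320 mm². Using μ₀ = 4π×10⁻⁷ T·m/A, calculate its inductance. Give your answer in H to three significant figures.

L ≈ 2.88 H

For a thin toroid, L = μ₀μᵣN²A/(2πR).
L = (4π×10⁻⁷)(1090)(2160)²(3.200×10^-4) / (2π×0.113 m) = 2.88 H.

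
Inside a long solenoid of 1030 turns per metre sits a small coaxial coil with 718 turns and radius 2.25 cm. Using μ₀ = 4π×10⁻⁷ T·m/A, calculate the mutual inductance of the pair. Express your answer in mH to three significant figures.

M ≈ 1.48 mH

The outer solenoid produces a uniform field B₁ = μ₀n₁I₁ across the inner coil,
so the flux linkage is N₂Φ = N₂B₁A₂ = μ₀n₁N₂A₂·I₁, giving M = μ₀n₁N₂A₂.
A₂ = πr² = π(2.250×10^-2 m)² = 1.590×10^-3 m².
M = (4π×10⁻⁷)(1030)(718)(1.590×10^-3) = 1.478×10^-3 H.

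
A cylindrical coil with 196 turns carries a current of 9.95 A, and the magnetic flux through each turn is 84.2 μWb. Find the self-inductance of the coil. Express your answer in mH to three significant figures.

Self-inductance is defined by L = NΦ_B/I (flux linkage over current).
L = (196)(8.420×10^-5 Wb)/(9.95 A) = 1.659×10^-3 H.

L ≈ 1.66 mH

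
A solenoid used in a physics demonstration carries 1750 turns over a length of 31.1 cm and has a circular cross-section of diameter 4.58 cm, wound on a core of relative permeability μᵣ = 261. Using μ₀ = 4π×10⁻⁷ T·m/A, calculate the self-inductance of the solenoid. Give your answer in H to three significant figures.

L ≈ 5.32 H

A = π(d/2)² = π(2.290×10^-2 m)² = 1.647×10^-3 m².
For a long solenoid, L = μ₀μᵣN²A/ℓ.
L = (4π×10⁻⁷)(261)(1750)²(1.647×10^-3)/(0.311 m) = 5.321 H.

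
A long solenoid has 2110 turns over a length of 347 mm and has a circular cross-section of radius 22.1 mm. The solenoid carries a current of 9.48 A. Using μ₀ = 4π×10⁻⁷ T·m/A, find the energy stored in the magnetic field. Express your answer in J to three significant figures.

A = πr² = π(2.210×10^-2 m)² = 1.534×10^-3 m².
L = μ₀N²A/ℓ = (4π×10⁻⁷)(2110)²(1.534×10^-3)/(0.347) = 2.474×10^-2 H.
U = ½LI² = ½(2.474×10^-2)(9.48)² = 1.112 J.

U ≈ 1.11 J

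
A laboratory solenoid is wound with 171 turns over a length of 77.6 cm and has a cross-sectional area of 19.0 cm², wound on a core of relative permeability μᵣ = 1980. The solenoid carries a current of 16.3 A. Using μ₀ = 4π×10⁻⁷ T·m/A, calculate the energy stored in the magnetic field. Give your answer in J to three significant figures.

A = 19.0 cm² = 1.900×10^-3 m².
L = μ₀μᵣN²A/ℓ = (4π×10⁻⁷)(1980)(171)²(1.900×10^-3)/(0.776) = 0.1781 H.
U = ½LI² = ½(0.1781)(16.3)² = 23.66 J.

U ≈ 23.7 J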